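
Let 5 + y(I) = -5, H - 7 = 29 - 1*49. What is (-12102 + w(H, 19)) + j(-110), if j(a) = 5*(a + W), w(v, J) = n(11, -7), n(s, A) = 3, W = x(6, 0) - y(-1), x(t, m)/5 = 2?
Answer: -12549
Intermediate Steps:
H = -13 (H = 7 + (29 - 1*49) = 7 + (29 - 49) = 7 - 20 = -13)
x(t, m) = 10 (x(t, m) = 5*2 = 10)
y(I) = -10 (y(I) = -5 - 5 = -10)
W = 20 (W = 10 - 1*(-10) = 10 + 10 = 20)
w(v, J) = 3
j(a) = 100 + 5*a (j(a) = 5*(a + 20) = 5*(20 + a) = 100 + 5*a)
(-12102 + w(H, 19)) + j(-110) = (-12102 + 3) + (100 + 5*(-110)) = -12099 + (100 - 550) = -12099 - 450 = -12549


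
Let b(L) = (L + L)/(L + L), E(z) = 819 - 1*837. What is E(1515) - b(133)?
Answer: -19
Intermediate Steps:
E(z) = -18 (E(z) = 819 - 837 = -18)
b(L) = 1 (b(L) = (2*L)/((2*L)) = (2*L)*(1/(2*L)) = 1)
E(1515) - b(133) = -18 - 1*1 = -18 - 1 = -19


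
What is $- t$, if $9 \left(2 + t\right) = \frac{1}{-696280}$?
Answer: $\frac{12533041}{6266520} \approx 2.0$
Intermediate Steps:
$t = - \frac{12533041}{6266520}$ ($t = -2 + \frac{1}{9 \left(-696280\right)} = -2 + \frac{1}{9} \left(- \frac{1}{696280}\right) = -2 - \frac{1}{6266520} = - \frac{12533041}{6266520} \approx -2.0$)
$- t = \left(-1\right) \left(- \frac{12533041}{6266520}\right) = \frac{12533041}{6266520}$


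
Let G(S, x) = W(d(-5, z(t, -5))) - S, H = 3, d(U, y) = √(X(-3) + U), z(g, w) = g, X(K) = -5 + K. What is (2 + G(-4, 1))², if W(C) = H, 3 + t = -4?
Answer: 81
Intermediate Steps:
t = -7 (t = -3 - 4 = -7)
d(U, y) = √(-8 + U) (d(U, y) = √((-5 - 3) + U) = √(-8 + U))
W(C) = 3
G(S, x) = 3 - S
(2 + G(-4, 1))² = (2 + (3 - 1*(-4)))² = (2 + (3 + 4))² = (2 + 7)² = 9² = 81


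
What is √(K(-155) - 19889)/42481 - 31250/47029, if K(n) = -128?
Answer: -31250/47029 + I*√20017/42481 ≈ -0.66448 + 0.0033305*I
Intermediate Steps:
√(K(-155) - 19889)/42481 - 31250/47029 = √(-128 - 19889)/42481 - 31250/47029 = √(-20017)*(1/42481) - 31250*1/47029 = (I*√20017)*(1/42481) - 31250/47029 = I*√20017/42481 - 31250/47029 = -31250/47029 + I*√20017/42481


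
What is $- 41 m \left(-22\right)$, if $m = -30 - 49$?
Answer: $-71258$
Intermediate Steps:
$m = -79$
$- 41 m \left(-22\right) = \left(-41\right) \left(-79\right) \left(-22\right) = 3239 \left(-22\right) = -71258$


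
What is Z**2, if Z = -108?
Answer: 11664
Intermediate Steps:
Z**2 = (-108)**2 = 11664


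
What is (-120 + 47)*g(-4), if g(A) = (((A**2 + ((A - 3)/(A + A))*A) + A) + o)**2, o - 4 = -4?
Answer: -21097/4 ≈ -5274.3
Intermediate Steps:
o = 0 (o = 4 - 4 = 0)
g(A) = (-3/2 + A**2 + 3*A/2)**2 (g(A) = (((A**2 + ((A - 3)/(A + A))*A) + A) + 0)**2 = (((A**2 + ((-3 + A)/((2*A)))*A) + A) + 0)**2 = (((A**2 + ((-3 + A)*(1/(2*A)))*A) + A) + 0)**2 = (((A**2 + ((-3 + A)/(2*A))*A) + A) + 0)**2 = (((A**2 + (-3/2 + A/2)) + A) + 0)**2 = (((-3/2 + A**2 + A/2) + A) + 0)**2 = ((-3/2 + A**2 + 3*A/2) + 0)**2 = (-3/2 + A**2 + 3*A/2)**2)
(-120 + 47)*g(-4) = (-120 + 47)*((-3 + 2*(-4)**2 + 3*(-4))**2/4) = -73*(-3 + 2*16 - 12)**2/4 = -73*(-3 + 32 - 12)**2/4 = -73*17**2/4 = -73*289/4 = -21097/4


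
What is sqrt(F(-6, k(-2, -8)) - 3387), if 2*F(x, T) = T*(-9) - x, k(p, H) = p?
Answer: 15*I*sqrt(15) ≈ 58.095*I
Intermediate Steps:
F(x, T) = -9*T/2 - x/2 (F(x, T) = (T*(-9) - x)/2 = (-9*T - x)/2 = (-x - 9*T)/2 = -9*T/2 - x/2)
sqrt(F(-6, k(-2, -8)) - 3387) = sqrt((-9/2*(-2) - 1/2*(-6)) - 3387) = sqrt((9 + 3) - 3387) = sqrt(12 - 3387) = sqrt(-3375) = 15*I*sqrt(15)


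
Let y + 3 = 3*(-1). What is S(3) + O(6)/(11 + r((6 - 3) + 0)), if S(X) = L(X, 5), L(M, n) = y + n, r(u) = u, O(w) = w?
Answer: -4/7 ≈ -0.57143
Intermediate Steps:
y = -6 (y = -3 + 3*(-1) = -3 - 3 = -6)
L(M, n) = -6 + n
S(X) = -1 (S(X) = -6 + 5 = -1)
S(3) + O(6)/(11 + r((6 - 3) + 0)) = -1 + 6/(11 + ((6 - 3) + 0)) = -1 + 6/(11 + (3 + 0)) = -1 + 6/(11 + 3) = -1 + 6/14 = -1 + (1/14)*6 = -1 + 3/7 = -4/7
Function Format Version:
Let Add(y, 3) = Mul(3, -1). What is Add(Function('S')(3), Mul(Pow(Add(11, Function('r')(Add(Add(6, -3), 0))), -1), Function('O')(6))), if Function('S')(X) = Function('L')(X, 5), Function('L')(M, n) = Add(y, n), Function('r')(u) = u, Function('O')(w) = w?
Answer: Rational(-4, 7) ≈ -0.57143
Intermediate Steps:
y = -6 (y = Add(-3, Mul(3, -1)) = Add(-3, -3) = -6)
Function('L')(M, n) = Add(-6, n)
Function('S')(X) = -1 (Function('S')(X) = Add(-6, 5) = -1)
Add(Function('S')(3), Mul(Pow(Add(11, Function('r')(Add(Add(6, -3), 0))), -1), Function('O')(6))) = Add(-1, Mul(Pow(Add(11, Add(Add(6, -3), 0)), -1), 6)) = Add(-1, Mul(Pow(Add(11, Add(3, 0)), -1), 6)) = Add(-1, Mul(Pow(Add(11, 3), -1), 6)) = Add(-1, Mul(Pow(14, -1), 6)) = Add(-1, Mul(Rational(1, 14), 6)) = Add(-1, Rational(3, 7)) = Rational(-4, 7)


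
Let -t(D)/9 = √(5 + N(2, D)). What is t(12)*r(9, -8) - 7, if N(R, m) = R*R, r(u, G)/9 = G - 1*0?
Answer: 1937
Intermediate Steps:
r(u, G) = 9*G (r(u, G) = 9*(G - 1*0) = 9*(G + 0) = 9*G)
N(R, m) = R²
t(D) = -27 (t(D) = -9*√(5 + 2²) = -9*√(5 + 4) = -9*√9 = -9*3 = -27)
t(12)*r(9, -8) - 7 = -243*(-8) - 7 = -27*(-72) - 7 = 1944 - 7 = 1937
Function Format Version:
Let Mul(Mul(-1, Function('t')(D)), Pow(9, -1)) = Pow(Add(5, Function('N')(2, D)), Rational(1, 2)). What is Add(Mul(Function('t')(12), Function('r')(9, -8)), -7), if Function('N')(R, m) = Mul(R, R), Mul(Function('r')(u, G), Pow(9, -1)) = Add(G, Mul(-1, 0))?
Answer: 1937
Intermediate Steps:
Function('r')(u, G) = Mul(9, G) (Function('r')(u, G) = Mul(9, Add(G, Mul(-1, 0))) = Mul(9, Add(G, 0)) = Mul(9, G))
Function('N')(R, m) = Pow(R, 2)
Function('t')(D) = -27 (Function('t')(D) = Mul(-9, Pow(Add(5, Pow(2, 2)), Rational(1, 2))) = Mul(-9, Pow(Add(5, 4), Rational(1, 2))) = Mul(-9, Pow(9, Rational(1, 2))) = Mul(-9, 3) = -27)
Add(Mul(Function('t')(12), Function('r')(9, -8)), -7) = Add(Mul(-27, Mul(9, -8)), -7) = Add(Mul(-27, -72), -7) = Add(1944, -7) = 1937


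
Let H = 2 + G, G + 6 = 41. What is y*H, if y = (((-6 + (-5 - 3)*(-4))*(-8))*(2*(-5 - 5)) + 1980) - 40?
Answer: 225700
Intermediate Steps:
G = 35 (G = -6 + 41 = 35)
H = 37 (H = 2 + 35 = 37)
y = 6100 (y = (((-6 - 8*(-4))*(-8))*(2*(-10)) + 1980) - 40 = (((-6 + 32)*(-8))*(-20) + 1980) - 40 = ((26*(-8))*(-20) + 1980) - 40 = (-208*(-20) + 1980) - 40 = (4160 + 1980) - 40 = 6140 - 40 = 6100)
y*H = 6100*37 = 225700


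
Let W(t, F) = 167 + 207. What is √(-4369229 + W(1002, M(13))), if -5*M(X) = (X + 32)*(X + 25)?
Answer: I*√4368855 ≈ 2090.2*I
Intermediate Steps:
M(X) = -(25 + X)*(32 + X)/5 (M(X) = -(X + 32)*(X + 25)/5 = -(32 + X)*(25 + X)/5 = -(25 + X)*(32 + X)/5)
W(t, F) = 374
√(-4369229 + W(1002, M(13))) = √(-4369229 + 374) = √(-4368855) = I*√4368855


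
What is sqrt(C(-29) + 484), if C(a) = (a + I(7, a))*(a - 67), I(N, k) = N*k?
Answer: 2*sqrt(5689) ≈ 150.85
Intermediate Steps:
C(a) = 8*a*(-67 + a) (C(a) = (a + 7*a)*(a - 67) = (8*a)*(-67 + a) = 8*a*(-67 + a))
sqrt(C(-29) + 484) = sqrt(8*(-29)*(-67 - 29) + 484) = sqrt(8*(-29)*(-96) + 484) = sqrt(22272 + 484) = sqrt(22756) = 2*sqrt(5689)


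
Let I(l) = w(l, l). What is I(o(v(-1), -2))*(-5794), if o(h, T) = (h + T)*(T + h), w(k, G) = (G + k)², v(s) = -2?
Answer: -5933056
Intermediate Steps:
o(h, T) = (T + h)² (o(h, T) = (T + h)*(T + h) = (T + h)²)
I(l) = 4*l² (I(l) = (l + l)² = (2*l)² = 4*l²)
I(o(v(-1), -2))*(-5794) = (4*((-2 - 2)²)²)*(-5794) = (4*((-4)²)²)*(-5794) = (4*16²)*(-5794) = (4*256)*(-5794) = 1024*(-5794) = -5933056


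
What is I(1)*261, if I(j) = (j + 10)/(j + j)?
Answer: 2871/2 ≈ 1435.5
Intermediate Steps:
I(j) = (10 + j)/(2*j) (I(j) = (10 + j)/((2*j)) = (10 + j)*(1/(2*j)) = (10 + j)/(2*j))
I(1)*261 = ((½)*(10 + 1)/1)*261 = ((½)*1*11)*261 = (11/2)*261 = 2871/2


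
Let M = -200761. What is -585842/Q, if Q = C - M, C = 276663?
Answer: -292921/238712 ≈ -1.2271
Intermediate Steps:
Q = 477424 (Q = 276663 - 1*(-200761) = 276663 + 200761 = 477424)
-585842/Q = -585842/477424 = -585842*1/477424 = -292921/238712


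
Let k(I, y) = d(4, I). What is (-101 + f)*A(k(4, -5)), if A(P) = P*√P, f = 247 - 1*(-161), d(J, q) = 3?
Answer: 921*√3 ≈ 1595.2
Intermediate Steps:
k(I, y) = 3
f = 408 (f = 247 + 161 = 408)
A(P) = P^(3/2)
(-101 + f)*A(k(4, -5)) = (-101 + 408)*3^(3/2) = 307*(3*√3) = 921*√3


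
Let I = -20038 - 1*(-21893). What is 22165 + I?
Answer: 24020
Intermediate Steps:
I = 1855 (I = -20038 + 21893 = 1855)
22165 + I = 22165 + 1855 = 24020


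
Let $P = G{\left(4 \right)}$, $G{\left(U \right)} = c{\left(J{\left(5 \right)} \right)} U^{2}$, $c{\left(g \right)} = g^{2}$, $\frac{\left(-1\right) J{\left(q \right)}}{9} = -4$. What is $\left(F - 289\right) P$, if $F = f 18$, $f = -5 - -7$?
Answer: $-5246208$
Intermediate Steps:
$f = 2$ ($f = -5 + 7 = 2$)
$J{\left(q \right)} = 36$ ($J{\left(q \right)} = \left(-9\right) \left(-4\right) = 36$)
$G{\left(U \right)} = 1296 U^{2}$ ($G{\left(U \right)} = 36^{2} U^{2} = 1296 U^{2}$)
$P = 20736$ ($P = 1296 \cdot 4^{2} = 1296 \cdot 16 = 20736$)
$F = 36$ ($F = 2 \cdot 18 = 36$)
$\left(F - 289\right) P = \left(36 - 289\right) 20736 = \left(-253\right) 20736 = -5246208$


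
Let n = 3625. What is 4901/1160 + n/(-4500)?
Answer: 1231/360 ≈ 3.4194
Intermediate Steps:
4901/1160 + n/(-4500) = 4901/1160 + 3625/(-4500) = 4901*(1/1160) + 3625*(-1/4500) = 169/40 - 29/36 = 1231/360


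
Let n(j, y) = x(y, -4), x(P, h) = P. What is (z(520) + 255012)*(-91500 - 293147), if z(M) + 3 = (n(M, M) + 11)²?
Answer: -206543899590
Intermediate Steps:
n(j, y) = y
z(M) = -3 + (11 + M)² (z(M) = -3 + (M + 11)² = -3 + (11 + M)²)
(z(520) + 255012)*(-91500 - 293147) = ((-3 + (11 + 520)²) + 255012)*(-91500 - 293147) = ((-3 + 531²) + 255012)*(-384647) = ((-3 + 281961) + 255012)*(-384647) = (281958 + 255012)*(-384647) = 536970*(-384647) = -206543899590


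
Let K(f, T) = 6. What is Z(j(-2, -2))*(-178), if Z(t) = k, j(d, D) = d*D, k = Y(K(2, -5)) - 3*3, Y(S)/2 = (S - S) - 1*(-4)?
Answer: 178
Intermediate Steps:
Y(S) = 8 (Y(S) = 2*((S - S) - 1*(-4)) = 2*(0 + 4) = 2*4 = 8)
k = -1 (k = 8 - 3*3 = 8 - 9 = -1)
j(d, D) = D*d
Z(t) = -1
Z(j(-2, -2))*(-178) = -1*(-178) = 178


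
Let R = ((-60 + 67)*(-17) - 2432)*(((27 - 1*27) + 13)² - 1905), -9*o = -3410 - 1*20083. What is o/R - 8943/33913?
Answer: -10777056331/40959529464 ≈ -0.26311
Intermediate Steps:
o = 7831/3 (o = -(-3410 - 1*20083)/9 = -(-3410 - 20083)/9 = -⅑*(-23493) = 7831/3 ≈ 2610.3)
R = 4428536 (R = (7*(-17) - 2432)*(((27 - 27) + 13)² - 1905) = (-119 - 2432)*((0 + 13)² - 1905) = -2551*(13² - 1905) = -2551*(169 - 1905) = -2551*(-1736) = 4428536)
o/R - 8943/33913 = (7831/3)/4428536 - 8943/33913 = (7831/3)*(1/4428536) - 8943*1/33913 = 7831/13285608 - 813/3083 = -10777056331/40959529464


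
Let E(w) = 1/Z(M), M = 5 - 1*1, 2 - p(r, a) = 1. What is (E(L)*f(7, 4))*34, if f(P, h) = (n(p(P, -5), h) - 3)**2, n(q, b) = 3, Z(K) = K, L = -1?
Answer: 0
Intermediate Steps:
p(r, a) = 1 (p(r, a) = 2 - 1*1 = 2 - 1 = 1)
M = 4 (M = 5 - 1 = 4)
E(w) = 1/4
f(P, h) = 0 (f(P, h) = (3 - 3)**2 = 0**2 = 0)
(E(L)*f(7, 4))*34 = ((1/4)*0)*34 = 0*34 = 0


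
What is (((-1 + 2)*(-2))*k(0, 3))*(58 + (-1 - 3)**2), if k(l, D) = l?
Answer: 0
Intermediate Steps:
(((-1 + 2)*(-2))*k(0, 3))*(58 + (-1 - 3)**2) = (((-1 + 2)*(-2))*0)*(58 + (-1 - 3)**2) = ((1*(-2))*0)*(58 + (-4)**2) = (-2*0)*(58 + 16) = 0*74 = 0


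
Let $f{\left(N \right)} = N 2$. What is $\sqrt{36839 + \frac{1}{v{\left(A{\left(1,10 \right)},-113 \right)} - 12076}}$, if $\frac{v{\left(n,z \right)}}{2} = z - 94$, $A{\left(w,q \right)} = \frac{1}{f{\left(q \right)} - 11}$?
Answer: $\frac{\sqrt{5746887671410}}{12490} \approx 191.93$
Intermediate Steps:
$f{\left(N \right)} = 2 N$
$A{\left(w,q \right)} = \frac{1}{-11 + 2 q}$ ($A{\left(w,q \right)} = \frac{1}{2 q - 11} = \frac{1}{-11 + 2 q}$)
$v{\left(n,z \right)} = -188 + 2 z$ ($v{\left(n,z \right)} = 2 \left(z - 94\right) = 2 \left(-94 + z\right) = -188 + 2 z$)
$\sqrt{36839 + \frac{1}{v{\left(A{\left(1,10 \right)},-113 \right)} - 12076}} = \sqrt{36839 + \frac{1}{\left(-188 + 2 \left(-113\right)\right) - 12076}} = \sqrt{36839 + \frac{1}{\left(-188 - 226\right) - 12076}} = \sqrt{36839 + \frac{1}{-414 - 12076}} = \sqrt{36839 + \frac{1}{-12490}} = \sqrt{36839 - \frac{1}{12490}} = \sqrt{\frac{460119109}{12490}} = \frac{\sqrt{5746887671410}}{12490}$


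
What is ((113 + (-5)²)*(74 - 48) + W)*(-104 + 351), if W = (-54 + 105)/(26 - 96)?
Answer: 62023923/70 ≈ 8.8606e+5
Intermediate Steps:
W = -51/70 (W = 51/(-70) = 51*(-1/70) = -51/70 ≈ -0.72857)
((113 + (-5)²)*(74 - 48) + W)*(-104 + 351) = ((113 + (-5)²)*(74 - 48) - 51/70)*(-104 + 351) = ((113 + 25)*26 - 51/70)*247 = (138*26 - 51/70)*247 = (3588 - 51/70)*247 = (251109/70)*247 = 62023923/70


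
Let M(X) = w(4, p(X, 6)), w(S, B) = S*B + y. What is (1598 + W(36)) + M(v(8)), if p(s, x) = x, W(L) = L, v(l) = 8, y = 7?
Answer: 1665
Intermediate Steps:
w(S, B) = 7 + B*S (w(S, B) = S*B + 7 = B*S + 7 = 7 + B*S)
M(X) = 31 (M(X) = 7 + 6*4 = 7 + 24 = 31)
(1598 + W(36)) + M(v(8)) = (1598 + 36) + 31 = 1634 + 31 = 1665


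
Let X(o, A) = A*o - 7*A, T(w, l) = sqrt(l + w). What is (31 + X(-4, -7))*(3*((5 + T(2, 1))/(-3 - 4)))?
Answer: -1620/7 - 324*sqrt(3)/7 ≈ -311.60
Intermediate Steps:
X(o, A) = -7*A + A*o
(31 + X(-4, -7))*(3*((5 + T(2, 1))/(-3 - 4))) = (31 - 7*(-7 - 4))*(3*((5 + sqrt(1 + 2))/(-3 - 4))) = (31 - 7*(-11))*(3*((5 + sqrt(3))/(-7))) = (31 + 77)*(3*((5 + sqrt(3))*(-1/7))) = 108*(3*(-5/7 - sqrt(3)/7)) = 108*(-15/7 - 3*sqrt(3)/7) = -1620/7 - 324*sqrt(3)/7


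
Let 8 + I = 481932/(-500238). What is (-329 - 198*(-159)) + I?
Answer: 865523921/27791 ≈ 31144.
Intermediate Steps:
I = -249102/27791 (I = -8 + 481932/(-500238) = -8 + 481932*(-1/500238) = -8 - 26774/27791 = -249102/27791 ≈ -8.9634)
(-329 - 198*(-159)) + I = (-329 - 198*(-159)) - 249102/27791 = (-329 + 31482) - 249102/27791 = 31153 - 249102/27791 = 865523921/27791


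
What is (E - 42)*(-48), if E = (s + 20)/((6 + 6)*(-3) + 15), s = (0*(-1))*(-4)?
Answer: 14432/7 ≈ 2061.7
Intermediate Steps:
s = 0 (s = 0*(-4) = 0)
E = -20/21 (E = (0 + 20)/((6 + 6)*(-3) + 15) = 20/(12*(-3) + 15) = 20/(-36 + 15) = 20/(-21) = 20*(-1/21) = -20/21 ≈ -0.95238)
(E - 42)*(-48) = (-20/21 - 42)*(-48) = -902/21*(-48) = 14432/7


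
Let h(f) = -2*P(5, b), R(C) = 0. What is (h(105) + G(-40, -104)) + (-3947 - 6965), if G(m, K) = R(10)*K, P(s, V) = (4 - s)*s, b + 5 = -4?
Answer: -10902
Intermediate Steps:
b = -9 (b = -5 - 4 = -9)
P(s, V) = s*(4 - s)
G(m, K) = 0 (G(m, K) = 0*K = 0)
h(f) = 10 (h(f) = -10*(4 - 1*5) = -10*(4 - 5) = -10*(-1) = -2*(-5) = 10)
(h(105) + G(-40, -104)) + (-3947 - 6965) = (10 + 0) + (-3947 - 6965) = 10 - 10912 = -10902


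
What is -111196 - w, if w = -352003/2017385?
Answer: -224324790457/2017385 ≈ -1.1120e+5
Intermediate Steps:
w = -352003/2017385 (w = -352003*1/2017385 = -352003/2017385 ≈ -0.17448)
-111196 - w = -111196 - 1*(-352003/2017385) = -111196 + 352003/2017385 = -224324790457/2017385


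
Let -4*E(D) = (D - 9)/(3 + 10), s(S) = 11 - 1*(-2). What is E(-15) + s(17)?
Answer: 175/13 ≈ 13.462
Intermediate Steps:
s(S) = 13 (s(S) = 11 + 2 = 13)
E(D) = 9/52 - D/52 (E(D) = -(D - 9)/(4*(3 + 10)) = -(-9 + D)/(4*13) = -(-9/13 + D/13)/4 = 9/52 - D/52)
E(-15) + s(17) = (9/52 - 1/52*(-15)) + 13 = (9/52 + 15/52) + 13 = 6/13 + 13 = 175/13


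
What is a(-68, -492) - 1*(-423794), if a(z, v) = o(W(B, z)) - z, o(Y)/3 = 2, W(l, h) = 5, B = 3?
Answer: 423868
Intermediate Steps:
o(Y) = 6 (o(Y) = 3*2 = 6)
a(z, v) = 6 - z
a(-68, -492) - 1*(-423794) = (6 - 1*(-68)) - 1*(-423794) = (6 + 68) + 423794 = 74 + 423794 = 423868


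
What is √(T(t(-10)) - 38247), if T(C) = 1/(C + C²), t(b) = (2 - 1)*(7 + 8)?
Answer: I*√137689185/60 ≈ 195.57*I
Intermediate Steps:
t(b) = 15 (t(b) = 1*15 = 15)
√(T(t(-10)) - 38247) = √(1/(15*(1 + 15)) - 38247) = √((1/15)/16 - 38247) = √((1/15)*(1/16) - 38247) = √(1/240 - 38247) = √(-9179279/240) = I*√137689185/60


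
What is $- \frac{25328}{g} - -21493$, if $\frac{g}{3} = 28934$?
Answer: $\frac{932805029}{43401} \approx 21493.0$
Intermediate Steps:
$g = 86802$ ($g = 3 \cdot 28934 = 86802$)
$- \frac{25328}{g} - -21493 = - \frac{25328}{86802} - -21493 = \left(-25328\right) \frac{1}{86802} + 21493 = - \frac{12664}{43401} + 21493 = \frac{932805029}{43401}$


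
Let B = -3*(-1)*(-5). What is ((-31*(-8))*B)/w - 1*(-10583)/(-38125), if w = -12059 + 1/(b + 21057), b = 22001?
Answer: 203873935519/6598629516875 ≈ 0.030896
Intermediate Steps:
B = -15 (B = 3*(-5) = -15)
w = -519236421/43058 (w = -12059 + 1/(22001 + 21057) = -12059 + 1/43058 = -519236421/43058 ≈ -12059.)
((-31*(-8))*B)/w - 1*(-10583)/(-38125) = (-31*(-8)*(-15))/(-519236421/43058) - 1*(-10583)/(-38125) = (248*(-15))*(-43058/519236421) + 10583*(-1/38125) = -3720*(-43058/519236421) - 10583/38125 = 53391920/173078807 - 10583/38125 = 203873935519/6598629516875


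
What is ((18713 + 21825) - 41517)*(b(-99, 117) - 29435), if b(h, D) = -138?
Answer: 28951967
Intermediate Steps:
((18713 + 21825) - 41517)*(b(-99, 117) - 29435) = ((18713 + 21825) - 41517)*(-138 - 29435) = (40538 - 41517)*(-29573) = -979*(-29573) = 28951967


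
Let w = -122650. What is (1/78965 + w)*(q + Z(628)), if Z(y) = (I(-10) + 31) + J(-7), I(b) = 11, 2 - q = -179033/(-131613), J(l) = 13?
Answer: -70922783209160092/10392820545 ≈ -6.8242e+6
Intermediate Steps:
q = 84193/131613 (q = 2 - (-179033)/(-131613) = 2 - (-179033)*(-1)/131613 = 2 - 1*179033/131613 = 2 - 179033/131613 = 84193/131613 ≈ 0.63970)
Z(y) = 55 (Z(y) = (11 + 31) + 13 = 42 + 13 = 55)
(1/78965 + w)*(q + Z(628)) = (1/78965 - 122650)*(84193/131613 + 55) = (1/78965 - 122650)*(7322908/131613) = -9685057249/78965*7322908/131613 = -70922783209160092/10392820545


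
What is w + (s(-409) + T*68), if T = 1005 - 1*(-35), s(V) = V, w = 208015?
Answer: 278326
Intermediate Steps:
T = 1040 (T = 1005 + 35 = 1040)
w + (s(-409) + T*68) = 208015 + (-409 + 1040*68) = 208015 + (-409 + 70720) = 208015 + 70311 = 278326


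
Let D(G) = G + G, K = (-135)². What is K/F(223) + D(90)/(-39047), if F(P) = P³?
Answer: -1284490485/433014322649 ≈ -0.0029664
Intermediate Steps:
K = 18225
D(G) = 2*G
K/F(223) + D(90)/(-39047) = 18225/(223³) + (2*90)/(-39047) = 18225/11089567 + 180*(-1/39047) = 18225*(1/11089567) - 180/39047 = 18225/11089567 - 180/39047 = -1284490485/433014322649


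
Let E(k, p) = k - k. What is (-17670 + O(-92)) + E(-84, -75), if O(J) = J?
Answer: -17762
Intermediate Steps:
E(k, p) = 0
(-17670 + O(-92)) + E(-84, -75) = (-17670 - 92) + 0 = -17762 + 0 = -17762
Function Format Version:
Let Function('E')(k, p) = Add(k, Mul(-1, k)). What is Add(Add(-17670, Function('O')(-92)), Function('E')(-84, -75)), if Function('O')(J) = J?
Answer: -17762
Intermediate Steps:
Function('E')(k, p) = 0
Add(Add(-17670, Function('O')(-92)), Function('E')(-84, -75)) = Add(Add(-17670, -92), 0) = Add(-17762, 0) = -17762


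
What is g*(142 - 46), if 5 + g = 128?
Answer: 11808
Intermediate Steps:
g = 123 (g = -5 + 128 = 123)
g*(142 - 46) = 123*(142 - 46) = 123*96 = 11808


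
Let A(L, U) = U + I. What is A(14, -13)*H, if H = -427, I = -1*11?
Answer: 10248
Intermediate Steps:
I = -11
A(L, U) = -11 + U (A(L, U) = U - 11 = -11 + U)
A(14, -13)*H = (-11 - 13)*(-427) = -24*(-427) = 10248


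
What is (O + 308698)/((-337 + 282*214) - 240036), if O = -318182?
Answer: 9484/180025 ≈ 0.052682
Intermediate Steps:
(O + 308698)/((-337 + 282*214) - 240036) = (-318182 + 308698)/((-337 + 282*214) - 240036) = -9484/((-337 + 60348) - 240036) = -9484/(60011 - 240036) = -9484/(-180025) = -9484*(-1/180025) = 9484/180025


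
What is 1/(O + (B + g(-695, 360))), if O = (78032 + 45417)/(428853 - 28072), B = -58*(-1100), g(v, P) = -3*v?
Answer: 400781/26405579634 ≈ 1.5178e-5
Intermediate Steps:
B = 63800
O = 123449/400781 ≈ 0.30802
1/(O + (B + g(-695, 360))) = 1/(123449/400781 + (63800 - 3*(-695))) = 1/(123449/400781 + (63800 + 2085)) = 1/(123449/400781 + 65885) = 1/(26405579634/400781) = 400781/26405579634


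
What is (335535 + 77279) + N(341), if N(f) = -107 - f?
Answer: 412366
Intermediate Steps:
(335535 + 77279) + N(341) = (335535 + 77279) + (-107 - 1*341) = 412814 + (-107 - 341) = 412814 - 448 = 412366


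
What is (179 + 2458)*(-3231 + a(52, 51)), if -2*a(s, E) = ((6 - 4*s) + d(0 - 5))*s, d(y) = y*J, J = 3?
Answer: 6357807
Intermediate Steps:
d(y) = 3*y (d(y) = y*3 = 3*y)
a(s, E) = -s*(-9 - 4*s)/2 (a(s, E) = -((6 - 4*s) + 3*(0 - 5))*s/2 = -((6 - 4*s) + 3*(-5))*s/2 = -((6 - 4*s) - 15)*s/2 = -(-9 - 4*s)*s/2 = -s*(-9 - 4*s)/2)
(179 + 2458)*(-3231 + a(52, 51)) = (179 + 2458)*(-3231 + (1/2)*52*(9 + 4*52)) = 2637*(-3231 + (1/2)*52*(9 + 208)) = 2637*(-3231 + (1/2)*52*217) = 2637*(-3231 + 5642) = 2637*2411 = 6357807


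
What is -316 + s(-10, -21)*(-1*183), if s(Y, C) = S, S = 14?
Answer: -2878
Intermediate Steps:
s(Y, C) = 14
-316 + s(-10, -21)*(-1*183) = -316 + 14*(-1*183) = -316 + 14*(-183) = -316 - 2562 = -2878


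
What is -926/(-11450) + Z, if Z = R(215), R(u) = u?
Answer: 1231338/5725 ≈ 215.08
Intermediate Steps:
Z = 215
-926/(-11450) + Z = -926/(-11450) + 215 = -926*(-1/11450) + 215 = 463/5725 + 215 = 1231338/5725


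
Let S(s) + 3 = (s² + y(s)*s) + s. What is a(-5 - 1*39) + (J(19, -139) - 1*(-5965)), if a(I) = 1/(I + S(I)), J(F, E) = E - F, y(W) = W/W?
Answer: 10458408/1801 ≈ 5807.0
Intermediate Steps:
y(W) = 1
S(s) = -3 + s² + 2*s (S(s) = -3 + ((s² + 1*s) + s) = -3 + ((s² + s) + s) = -3 + ((s + s²) + s) = -3 + (s² + 2*s) = -3 + s² + 2*s)
a(I) = 1/(-3 + I² + 3*I) (a(I) = 1/(I + (-3 + I² + 2*I)) = 1/(-3 + I² + 3*I))
a(-5 - 1*39) + (J(19, -139) - 1*(-5965)) = 1/(-3 + (-5 - 1*39)² + 3*(-5 - 1*39)) + ((-139 - 1*19) - 1*(-5965)) = 1/(-3 + (-5 - 39)² + 3*(-5 - 39)) + ((-139 - 19) + 5965) = 1/(-3 + (-44)² + 3*(-44)) + (-158 + 5965) = 1/(-3 + 1936 - 132) + 5807 = 1/1801 + 5807 = 10458408/1801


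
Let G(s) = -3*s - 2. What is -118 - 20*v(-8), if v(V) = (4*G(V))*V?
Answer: 13962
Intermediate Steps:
G(s) = -2 - 3*s
v(V) = V*(-8 - 12*V) (v(V) = (4*(-2 - 3*V))*V = (-8 - 12*V)*V = V*(-8 - 12*V))
-118 - 20*v(-8) = -118 - (-80)*(-8)*(2 + 3*(-8)) = -118 - (-80)*(-8)*(2 - 24) = -118 - (-80)*(-8)*(-22) = -118 - 20*(-704) = -118 + 14080 = 13962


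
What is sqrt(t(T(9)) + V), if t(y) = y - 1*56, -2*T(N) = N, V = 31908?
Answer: sqrt(127390)/2 ≈ 178.46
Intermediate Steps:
T(N) = -N/2
t(y) = -56 + y (t(y) = y - 56 = -56 + y)
sqrt(t(T(9)) + V) = sqrt((-56 - 1/2*9) + 31908) = sqrt((-56 - 9/2) + 31908) = sqrt(-121/2 + 31908) = sqrt(63695/2) = sqrt(127390)/2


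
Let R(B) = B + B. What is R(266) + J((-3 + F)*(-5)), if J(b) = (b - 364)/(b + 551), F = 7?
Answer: 94036/177 ≈ 531.28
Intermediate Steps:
R(B) = 2*B
J(b) = (-364 + b)/(551 + b)
R(266) + J((-3 + F)*(-5)) = 2*266 + (-364 + (-3 + 7)*(-5))/(551 + (-3 + 7)*(-5)) = 532 + (-364 + 4*(-5))/(551 + 4*(-5)) = 532 + (-364 - 20)/(551 - 20) = 532 - 384/531 = 532 + (1/531)*(-384) = 532 - 128/177 = 94036/177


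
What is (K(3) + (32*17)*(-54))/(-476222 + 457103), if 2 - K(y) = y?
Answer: 29377/19119 ≈ 1.5365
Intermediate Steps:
K(y) = 2 - y
(K(3) + (32*17)*(-54))/(-476222 + 457103) = ((2 - 1*3) + (32*17)*(-54))/(-476222 + 457103) = ((2 - 3) + 544*(-54))/(-19119) = (-1 - 29376)*(-1/19119) = -29377*(-1/19119) = 29377/19119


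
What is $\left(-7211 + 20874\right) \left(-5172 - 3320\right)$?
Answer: $-116026196$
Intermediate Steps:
$\left(-7211 + 20874\right) \left(-5172 - 3320\right) = 13663 \left(-8492\right) = -116026196$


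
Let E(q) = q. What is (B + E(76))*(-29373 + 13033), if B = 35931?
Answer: -588354380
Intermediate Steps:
(B + E(76))*(-29373 + 13033) = (35931 + 76)*(-29373 + 13033) = 36007*(-16340) = -588354380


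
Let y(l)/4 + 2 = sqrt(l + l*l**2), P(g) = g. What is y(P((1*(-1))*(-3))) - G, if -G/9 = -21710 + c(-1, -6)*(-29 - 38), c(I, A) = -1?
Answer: -194795 + 4*sqrt(30) ≈ -1.9477e+5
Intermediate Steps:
G = 194787 (G = -9*(-21710 - (-29 - 38)) = -9*(-21710 - 1*(-67)) = -9*(-21710 + 67) = -9*(-21643) = 194787)
y(l) = -8 + 4*sqrt(l + l**3) (y(l) = -8 + 4*sqrt(l + l*l**2) = -8 + 4*sqrt(l + l**3))
y(P((1*(-1))*(-3))) - G = (-8 + 4*sqrt((1*(-1))*(-3) + ((1*(-1))*(-3))**3)) - 1*194787 = (-8 + 4*sqrt(-1*(-3) + (-1*(-3))**3)) - 194787 = (-8 + 4*sqrt(3 + 3**3)) - 194787 = (-8 + 4*sqrt(3 + 27)) - 194787 = (-8 + 4*sqrt(30)) - 194787 = -194795 + 4*sqrt(30)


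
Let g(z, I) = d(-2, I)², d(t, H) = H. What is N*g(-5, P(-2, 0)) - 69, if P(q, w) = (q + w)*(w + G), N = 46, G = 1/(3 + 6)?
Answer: -5405/81 ≈ -66.728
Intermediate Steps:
G = ⅑ (G = 1/9 = ⅑ ≈ 0.11111)
P(q, w) = (⅑ + w)*(q + w) (P(q, w) = (q + w)*(w + ⅑) = (q + w)*(⅑ + w) = (⅑ + w)*(q + w))
g(z, I) = I²
N*g(-5, P(-2, 0)) - 69 = 46*(0² + (⅑)*(-2) + (⅑)*0 - 2*0)² - 69 = 46*(0 - 2/9 + 0 + 0)² - 69 = 46*(-2/9)² - 69 = 46*(4/81) - 69 = 184/81 - 69 = -5405/81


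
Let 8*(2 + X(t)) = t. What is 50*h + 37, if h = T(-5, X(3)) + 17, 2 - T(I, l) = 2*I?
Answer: 1487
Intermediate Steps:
X(t) = -2 + t/8
T(I, l) = 2 - 2*I
h = 29 (h = (2 - 2*(-5)) + 17 = (2 + 10) + 17 = 12 + 17 = 29)
50*h + 37 = 50*29 + 37 = 1450 + 37 = 1487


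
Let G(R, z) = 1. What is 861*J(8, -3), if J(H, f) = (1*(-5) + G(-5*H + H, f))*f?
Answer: 10332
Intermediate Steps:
J(H, f) = -4*f (J(H, f) = (1*(-5) + 1)*f = (-5 + 1)*f = -4*f)
861*J(8, -3) = 861*(-4*(-3)) = 861*12 = 10332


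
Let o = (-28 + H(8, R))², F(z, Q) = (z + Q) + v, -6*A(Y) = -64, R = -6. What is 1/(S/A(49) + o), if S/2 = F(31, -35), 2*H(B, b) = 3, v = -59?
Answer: 16/11047 ≈ 0.0014484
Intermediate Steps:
A(Y) = 32/3 (A(Y) = -⅙*(-64) = 32/3)
H(B, b) = 3/2 (H(B, b) = (½)*3 = 3/2)
F(z, Q) = -59 + Q + z (F(z, Q) = (z + Q) - 59 = (Q + z) - 59 = -59 + Q + z)
S = -126 (S = 2*(-59 - 35 + 31) = 2*(-63) = -126)
o = 2809/4 (o = (-28 + 3/2)² = (-53/2)² = 2809/4 ≈ 702.25)
1/(S/A(49) + o) = 1/(-126/32/3 + 2809/4) = 1/(-126*3/32 + 2809/4) = 1/(-189/16 + 2809/4) = 1/(11047/16) = 16/11047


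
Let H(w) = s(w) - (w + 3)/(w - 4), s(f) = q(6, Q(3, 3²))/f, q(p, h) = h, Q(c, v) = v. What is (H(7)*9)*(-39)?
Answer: 5031/7 ≈ 718.71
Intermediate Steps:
s(f) = 9/f (s(f) = 3²/f = 9/f)
H(w) = 9/w - (3 + w)/(-4 + w) (H(w) = 9/w - (w + 3)/(w - 4) = 9/w - (3 + w)/(-4 + w))
(H(7)*9)*(-39) = (((-36 - 1*7*(-6 + 7))/(7*(-4 + 7)))*9)*(-39) = (((⅐)*(-36 - 1*7*1)/3)*9)*(-39) = (((⅐)*(⅓)*(-36 - 7))*9)*(-39) = (((⅐)*(⅓)*(-43))*9)*(-39) = -43/21*9*(-39) = -129/7*(-39) = 5031/7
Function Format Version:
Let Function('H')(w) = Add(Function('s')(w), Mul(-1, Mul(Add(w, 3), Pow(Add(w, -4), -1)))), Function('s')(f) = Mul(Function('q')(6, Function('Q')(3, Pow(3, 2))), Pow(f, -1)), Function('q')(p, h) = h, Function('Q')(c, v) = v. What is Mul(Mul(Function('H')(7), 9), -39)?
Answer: Rational(5031, 7) ≈ 718.71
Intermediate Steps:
Function('s')(f) = Mul(9, Pow(f, -1)) (Function('s')(f) = Mul(Pow(3, 2), Pow(f, -1)) = Mul(9, Pow(f, -1)))
Function('H')(w) = Add(Mul(9, Pow(w, -1)), Mul(-1, Pow(Add(-4, w), -1), Add(3, w))) (Function('H')(w) = Add(Mul(9, Pow(w, -1)), Mul(-1, Mul(Add(w, 3), Pow(Add(w, -4), -1)))) = Add(Mul(9, Pow(w, -1)), Mul(-1, Mul(Add(3, w), Pow(Add(-4, w), -1)))) = Add(Mul(9, Pow(w, -1)), Mul(-1, Mul(Pow(Add(-4, w), -1), Add(3, w)))) = Add(Mul(9, Pow(w, -1)), Mul(-1, Pow(Add(-4, w), -1), Add(3, w))))
Mul(Mul(Function('H')(7), 9), -39) = Mul(Mul(Mul(Pow(7, -1), Pow(Add(-4, 7), -1), Add(-36, Mul(-1, 7, Add(-6, 7)))), 9), -39) = Mul(Mul(Mul(Rational(1, 7), Pow(3, -1), Add(-36, Mul(-1, 7, 1))), 9), -39) = Mul(Mul(Mul(Rational(1, 7), Rational(1, 3), Add(-36, -7)), 9), -39) = Mul(Mul(Mul(Rational(1, 7), Rational(1, 3), -43), 9), -39) = Mul(Mul(Rational(-43, 21), 9), -39) = Mul(Rational(-129, 7), -39) = Rational(5031, 7)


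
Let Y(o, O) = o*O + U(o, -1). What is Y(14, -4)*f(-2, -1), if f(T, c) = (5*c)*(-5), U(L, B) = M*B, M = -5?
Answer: -1275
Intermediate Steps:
U(L, B) = -5*B
f(T, c) = -25*c
Y(o, O) = 5 + O*o (Y(o, O) = o*O - 5*(-1) = O*o + 5 = 5 + O*o)
Y(14, -4)*f(-2, -1) = (5 - 4*14)*(-25*(-1)) = (5 - 56)*25 = -51*25 = -1275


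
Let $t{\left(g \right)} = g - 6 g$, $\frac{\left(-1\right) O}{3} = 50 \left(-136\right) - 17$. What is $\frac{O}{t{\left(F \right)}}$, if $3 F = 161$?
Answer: $- \frac{61353}{805} \approx -76.215$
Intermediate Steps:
$O = 20451$ ($O = - 3 \left(50 \left(-136\right) - 17\right) = - 3 \left(-6800 - 17\right) = \left(-3\right) \left(-6817\right) = 20451$)
$F = \frac{161}{3}$ ($F = \frac{1}{3} \cdot 161 = \frac{161}{3} \approx 53.667$)
$t{\left(g \right)} = - 5 g$
$\frac{O}{t{\left(F \right)}} = \frac{20451}{\left(-5\right) \frac{161}{3}} = \frac{20451}{- \frac{805}{3}} = 20451 \left(- \frac{3}{805}\right) = - \frac{61353}{805}$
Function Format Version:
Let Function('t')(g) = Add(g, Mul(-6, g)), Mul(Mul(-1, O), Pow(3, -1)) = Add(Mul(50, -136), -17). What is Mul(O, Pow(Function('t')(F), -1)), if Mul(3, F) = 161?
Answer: Rational(-61353, 805) ≈ -76.215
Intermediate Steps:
O = 20451 (O = Mul(-3, Add(Mul(50, -136), -17)) = Mul(-3, Add(-6800, -17)) = Mul(-3, -6817) = 20451)
F = Rational(161, 3) (F = Mul(Rational(1, 3), 161) = Rational(161, 3) ≈ 53.667)
Function('t')(g) = Mul(-5, g)
Mul(O, Pow(Function('t')(F), -1)) = Mul(20451, Pow(Mul(-5, Rational(161, 3)), -1)) = Mul(20451, Pow(Rational(-805, 3), -1)) = Mul(20451, Rational(-3, 805)) = Rational(-61353, 805)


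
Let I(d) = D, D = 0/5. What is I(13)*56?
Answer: 0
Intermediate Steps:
D = 0 (D = 0*(1/5) = 0)
I(d) = 0
I(13)*56 = 0*56 = 0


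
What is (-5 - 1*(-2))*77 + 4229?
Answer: 3998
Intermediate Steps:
(-5 - 1*(-2))*77 + 4229 = (-5 + 2)*77 + 4229 = -3*77 + 4229 = -231 + 4229 = 3998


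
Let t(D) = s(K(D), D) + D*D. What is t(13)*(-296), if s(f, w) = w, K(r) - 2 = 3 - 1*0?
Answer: -53872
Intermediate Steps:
K(r) = 5 (K(r) = 2 + (3 - 1*0) = 2 + (3 + 0) = 2 + 3 = 5)
t(D) = D + D**2 (t(D) = D + D*D = D + D**2)
t(13)*(-296) = (13*(1 + 13))*(-296) = (13*14)*(-296) = 182*(-296) = -53872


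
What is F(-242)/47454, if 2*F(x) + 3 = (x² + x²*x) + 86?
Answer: -14113841/94908 ≈ -148.71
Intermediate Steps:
F(x) = 83/2 + x²/2 + x³/2 (F(x) = -3/2 + ((x² + x²*x) + 86)/2 = -3/2 + ((x² + x³) + 86)/2 = -3/2 + (86 + x² + x³)/2 = -3/2 + (43 + x²/2 + x³/2) = 83/2 + x²/2 + x³/2)
F(-242)/47454 = (83/2 + (½)*(-242)² + (½)*(-242)³)/47454 = (83/2 + (½)*58564 + (½)*(-14172488))*(1/47454) = (83/2 + 29282 - 7086244)*(1/47454) = -14113841/2*1/47454 = -14113841/94908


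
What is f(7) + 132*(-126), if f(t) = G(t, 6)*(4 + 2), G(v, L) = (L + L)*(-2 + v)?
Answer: -16272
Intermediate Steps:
G(v, L) = 2*L*(-2 + v) (G(v, L) = (2*L)*(-2 + v) = 2*L*(-2 + v))
f(t) = -144 + 72*t (f(t) = (2*6*(-2 + t))*(4 + 2) = (-24 + 12*t)*6 = -144 + 72*t)
f(7) + 132*(-126) = (-144 + 72*7) + 132*(-126) = (-144 + 504) - 16632 = 360 - 16632 = -16272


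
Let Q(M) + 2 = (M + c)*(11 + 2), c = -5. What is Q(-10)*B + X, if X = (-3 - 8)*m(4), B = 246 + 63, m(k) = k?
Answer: -60917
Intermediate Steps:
Q(M) = -67 + 13*M (Q(M) = -2 + (M - 5)*(11 + 2) = -2 + (-5 + M)*13 = -2 + (-65 + 13*M) = -67 + 13*M)
B = 309
X = -44 (X = (-3 - 8)*4 = -11*4 = -44)
Q(-10)*B + X = (-67 + 13*(-10))*309 - 44 = (-67 - 130)*309 - 44 = -197*309 - 44 = -60873 - 44 = -60917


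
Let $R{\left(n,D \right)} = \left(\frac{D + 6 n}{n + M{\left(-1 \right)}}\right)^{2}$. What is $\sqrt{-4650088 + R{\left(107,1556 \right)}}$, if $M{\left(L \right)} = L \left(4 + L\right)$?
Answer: $\frac{61 i \sqrt{3378831}}{52} \approx 2156.3 i$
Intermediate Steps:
$R{\left(n,D \right)} = \frac{\left(D + 6 n\right)^{2}}{\left(-3 + n\right)^{2}}$ ($R{\left(n,D \right)} = \left(\frac{D + 6 n}{n - \left(4 - 1\right)}\right)^{2} = \left(\frac{D + 6 n}{n - 3}\right)^{2} = \left(\frac{D + 6 n}{-3 + n}\right)^{2} = \frac{\left(D + 6 n\right)^{2}}{\left(-3 + n\right)^{2}}$)
$\sqrt{-4650088 + R{\left(107,1556 \right)}} = \sqrt{-4650088 + \frac{\left(1556 + 6 \cdot 107\right)^{2}}{\left(-3 + 107\right)^{2}}} = \sqrt{-4650088 + \frac{\left(1556 + 642\right)^{2}}{10816}} = \sqrt{-4650088 + \frac{2198^{2}}{10816}} = \sqrt{-4650088 + \frac{1}{10816} \cdot 4831204} = \sqrt{-4650088 + \frac{1207801}{2704}} = \sqrt{- \frac{12572630151}{2704}} = \frac{61 i \sqrt{3378831}}{52}$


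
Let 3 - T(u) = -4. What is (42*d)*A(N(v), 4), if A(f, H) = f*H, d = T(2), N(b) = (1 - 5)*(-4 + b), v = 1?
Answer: 14112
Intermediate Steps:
T(u) = 7 (T(u) = 3 - 1*(-4) = 3 + 4 = 7)
N(b) = 16 - 4*b (N(b) = -4*(-4 + b) = 16 - 4*b)
d = 7
A(f, H) = H*f
(42*d)*A(N(v), 4) = (42*7)*(4*(16 - 4*1)) = 294*(4*(16 - 4)) = 294*(4*12) = 294*48 = 14112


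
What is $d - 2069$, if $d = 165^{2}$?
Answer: $25156$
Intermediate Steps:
$d = 27225$
$d - 2069 = 27225 - 2069 = 25156$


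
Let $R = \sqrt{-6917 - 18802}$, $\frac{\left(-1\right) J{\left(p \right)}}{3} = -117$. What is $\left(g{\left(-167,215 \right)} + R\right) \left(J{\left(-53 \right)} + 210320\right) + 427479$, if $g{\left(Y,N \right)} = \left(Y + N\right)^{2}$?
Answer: $485813463 + 210671 i \sqrt{25719} \approx 4.8581 \cdot 10^{8} + 3.3786 \cdot 10^{7} i$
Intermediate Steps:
$g{\left(Y,N \right)} = \left(N + Y\right)^{2}$
$J{\left(p \right)} = 351$ ($J{\left(p \right)} = \left(-3\right) \left(-117\right) = 351$)
$R = i \sqrt{25719}$ ($R = \sqrt{-25719} = i \sqrt{25719} \approx 160.37 i$)
$\left(g{\left(-167,215 \right)} + R\right) \left(J{\left(-53 \right)} + 210320\right) + 427479 = \left(\left(215 - 167\right)^{2} + i \sqrt{25719}\right) \left(351 + 210320\right) + 427479 = \left(48^{2} + i \sqrt{25719}\right) 210671 + 427479 = \left(2304 + i \sqrt{25719}\right) 210671 + 427479 = \left(485385984 + 210671 i \sqrt{25719}\right) + 427479 = 485813463 + 210671 i \sqrt{25719}$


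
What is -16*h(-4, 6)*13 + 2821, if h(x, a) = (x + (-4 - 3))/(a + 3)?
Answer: 27677/9 ≈ 3075.2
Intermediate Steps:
h(x, a) = (-7 + x)/(3 + a) (h(x, a) = (x - 7)/(3 + a) = (-7 + x)/(3 + a))
-16*h(-4, 6)*13 + 2821 = -16*(-7 - 4)/(3 + 6)*13 + 2821 = -16*(-11)/9*13 + 2821 = -16*(-11/9)*13 + 2821 = (176/9)*13 + 2821 = 2288/9 + 2821 = 27677/9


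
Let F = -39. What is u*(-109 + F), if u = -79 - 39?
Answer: 17464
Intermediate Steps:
u = -118
u*(-109 + F) = -118*(-109 - 39) = -118*(-148) = 17464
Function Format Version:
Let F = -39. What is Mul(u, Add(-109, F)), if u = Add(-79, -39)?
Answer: 17464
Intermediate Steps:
u = -118
Mul(u, Add(-109, F)) = Mul(-118, Add(-109, -39)) = Mul(-118, -148) = 17464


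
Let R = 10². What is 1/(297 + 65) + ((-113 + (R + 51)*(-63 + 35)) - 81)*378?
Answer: -605088791/362 ≈ -1.6715e+6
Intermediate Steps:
R = 100
1/(297 + 65) + ((-113 + (R + 51)*(-63 + 35)) - 81)*378 = 1/(297 + 65) + ((-113 + (100 + 51)*(-63 + 35)) - 81)*378 = 1/362 + ((-113 + 151*(-28)) - 81)*378 = 1/362 + ((-113 - 4228) - 81)*378 = 1/362 + (-4341 - 81)*378 = 1/362 - 4422*378 = 1/362 - 1671516 = -605088791/362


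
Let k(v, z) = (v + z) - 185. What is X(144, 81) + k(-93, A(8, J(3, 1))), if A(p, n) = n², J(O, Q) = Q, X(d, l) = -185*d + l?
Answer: -26836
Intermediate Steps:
X(d, l) = l - 185*d
k(v, z) = -185 + v + z
X(144, 81) + k(-93, A(8, J(3, 1))) = (81 - 185*144) + (-185 - 93 + 1²) = (81 - 26640) + (-185 - 93 + 1) = -26559 - 277 = -26836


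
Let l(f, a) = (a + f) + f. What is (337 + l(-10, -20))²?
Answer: 88209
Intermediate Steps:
l(f, a) = a + 2*f
(337 + l(-10, -20))² = (337 + (-20 + 2*(-10)))² = (337 + (-20 - 20))² = (337 - 40)² = 297² = 88209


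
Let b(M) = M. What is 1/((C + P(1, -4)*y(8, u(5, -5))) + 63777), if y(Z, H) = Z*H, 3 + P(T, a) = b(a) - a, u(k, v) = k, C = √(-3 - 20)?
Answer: 63657/4052213672 - I*√23/4052213672 ≈ 1.5709e-5 - 1.1835e-9*I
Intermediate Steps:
C = I*√23 (C = √(-23) = I*√23 ≈ 4.7958*I)
P(T, a) = -3 (P(T, a) = -3 + (a - a) = -3 + 0 = -3)
y(Z, H) = H*Z
1/((C + P(1, -4)*y(8, u(5, -5))) + 63777) = 1/((I*√23 - 15*8) + 63777) = 1/((I*√23 - 3*40) + 63777) = 1/((I*√23 - 120) + 63777) = 1/((-120 + I*√23) + 63777) = 1/(63657 + I*√23)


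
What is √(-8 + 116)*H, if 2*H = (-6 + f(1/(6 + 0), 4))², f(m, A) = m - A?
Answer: 3481*√3/12 ≈ 502.44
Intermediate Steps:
H = 3481/72 (H = (-6 + (1/(6 + 0) - 1*4))²/2 = (-6 + (1/6 - 4))²/2 = (-6 + (⅙ - 4))²/2 = (-6 - 23/6)²/2 = (-59/6)²/2 = (½)*(3481/36) = 3481/72 ≈ 48.347)
√(-8 + 116)*H = √(-8 + 116)*(3481/72) = √108*(3481/72) = (6*√3)*(3481/72) = 3481*√3/12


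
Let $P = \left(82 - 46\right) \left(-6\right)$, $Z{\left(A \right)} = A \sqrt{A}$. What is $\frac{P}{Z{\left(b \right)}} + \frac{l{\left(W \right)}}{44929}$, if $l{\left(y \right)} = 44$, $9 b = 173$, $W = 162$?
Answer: $\frac{44}{44929} - \frac{5832 \sqrt{173}}{29929} \approx -2.562$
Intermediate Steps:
$b = \frac{173}{9}$ ($b = \frac{1}{9} \cdot 173 = \frac{173}{9} \approx 19.222$)
$Z{\left(A \right)} = A^{\frac{3}{2}}$
$P = -216$ ($P = 36 \left(-6\right) = -216$)
$\frac{P}{Z{\left(b \right)}} + \frac{l{\left(W \right)}}{44929} = - \frac{216}{\left(\frac{173}{9}\right)^{\frac{3}{2}}} + \frac{44}{44929} = - \frac{216}{\frac{173}{27} \sqrt{173}} + 44 \cdot \frac{1}{44929} = - 216 \frac{27 \sqrt{173}}{29929} + \frac{44}{44929} = - \frac{5832 \sqrt{173}}{29929} + \frac{44}{44929} = \frac{44}{44929} - \frac{5832 \sqrt{173}}{29929}$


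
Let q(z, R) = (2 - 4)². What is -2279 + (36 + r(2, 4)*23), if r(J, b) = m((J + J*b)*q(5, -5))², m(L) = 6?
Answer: -1415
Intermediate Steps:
q(z, R) = 4 (q(z, R) = (-2)² = 4)
r(J, b) = 36 (r(J, b) = 6² = 36)
-2279 + (36 + r(2, 4)*23) = -2279 + (36 + 36*23) = -2279 + (36 + 828) = -2279 + 864 = -1415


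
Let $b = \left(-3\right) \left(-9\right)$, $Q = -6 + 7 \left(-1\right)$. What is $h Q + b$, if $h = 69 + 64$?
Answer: $-1702$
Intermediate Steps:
$h = 133$
$Q = -13$ ($Q = -6 - 7 = -13$)
$b = 27$
$h Q + b = 133 \left(-13\right) + 27 = -1729 + 27 = -1702$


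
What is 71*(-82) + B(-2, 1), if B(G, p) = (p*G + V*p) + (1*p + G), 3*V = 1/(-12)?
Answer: -209701/36 ≈ -5825.0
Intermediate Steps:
V = -1/36 (V = (⅓)/(-12) = (⅓)*(-1/12) = -1/36 ≈ -0.027778)
B(G, p) = G + 35*p/36 + G*p (B(G, p) = (p*G - p/36) + (1*p + G) = (G*p - p/36) + (p + G) = (-p/36 + G*p) + (G + p) = G + 35*p/36 + G*p)
71*(-82) + B(-2, 1) = 71*(-82) + (-2 + (35/36)*1 - 2*1) = -5822 + (-2 + 35/36 - 2) = -5822 - 109/36 = -209701/36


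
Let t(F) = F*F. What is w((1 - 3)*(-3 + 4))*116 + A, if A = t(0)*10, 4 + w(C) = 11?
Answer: 812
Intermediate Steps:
t(F) = F**2
w(C) = 7 (w(C) = -4 + 11 = 7)
A = 0 (A = 0**2*10 = 0*10 = 0)
w((1 - 3)*(-3 + 4))*116 + A = 7*116 + 0 = 812 + 0 = 812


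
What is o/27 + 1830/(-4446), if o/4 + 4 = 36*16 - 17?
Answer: 181865/2223 ≈ 81.811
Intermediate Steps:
o = 2220 (o = -16 + 4*(36*16 - 17) = -16 + 4*(576 - 17) = -16 + 4*559 = -16 + 2236 = 2220)
o/27 + 1830/(-4446) = 2220/27 + 1830/(-4446) = 2220*(1/27) + 1830*(-1/4446) = 740/9 - 305/741 = 181865/2223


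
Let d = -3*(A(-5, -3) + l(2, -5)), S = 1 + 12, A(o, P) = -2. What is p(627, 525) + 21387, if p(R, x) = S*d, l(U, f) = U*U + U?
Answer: 21231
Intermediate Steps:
l(U, f) = U + U² (l(U, f) = U² + U = U + U²)
S = 13
d = -12 (d = -3*(-2 + 2*(1 + 2)) = -3*(-2 + 2*3) = -3*(-2 + 6) = -3*4 = -12)
p(R, x) = -156 (p(R, x) = 13*(-12) = -156)
p(627, 525) + 21387 = -156 + 21387 = 21231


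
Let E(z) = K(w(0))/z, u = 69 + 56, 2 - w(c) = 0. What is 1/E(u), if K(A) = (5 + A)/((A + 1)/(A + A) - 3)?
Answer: -1125/28 ≈ -40.179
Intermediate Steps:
w(c) = 2 (w(c) = 2 - 1*0 = 2 + 0 = 2)
K(A) = (5 + A)/(-3 + (1 + A)/(2*A)) (K(A) = (5 + A)/((1 + A)/((2*A)) - 3) = (5 + A)/((1 + A)*(1/(2*A)) - 3) = (5 + A)/((1 + A)/(2*A) - 3) = (5 + A)/(-3 + (1 + A)/(2*A)))
u = 125
E(z) = -28/(9*z) (E(z) = (-2*2*(5 + 2)/(-1 + 5*2))/z = (-2*2*7/(-1 + 10))/z = (-2*2*7/9)/z = (-2*2*⅑*7)/z = -28/(9*z))
1/E(u) = 1/(-28/9/125) = 1/(-28/9*1/125) = 1/(-28/1125) = -1125/28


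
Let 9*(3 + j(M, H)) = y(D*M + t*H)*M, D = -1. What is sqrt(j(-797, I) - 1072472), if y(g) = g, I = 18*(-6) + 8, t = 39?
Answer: 4*I*sqrt(448699)/3 ≈ 893.13*I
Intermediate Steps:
I = -100 (I = -108 + 8 = -100)
j(M, H) = -3 + M*(-M + 39*H)/9 (j(M, H) = -3 + ((-M + 39*H)*M)/9 = -3 + (M*(-M + 39*H))/9 = -3 + M*(-M + 39*H)/9)
sqrt(j(-797, I) - 1072472) = sqrt((-3 + (1/9)*(-797)*(-1*(-797) + 39*(-100))) - 1072472) = sqrt((-3 + (1/9)*(-797)*(797 - 3900)) - 1072472) = sqrt((-3 + (1/9)*(-797)*(-3103)) - 1072472) = sqrt((-3 + 2473091/9) - 1072472) = sqrt(2473064/9 - 1072472) = sqrt(-7179184/9) = 4*I*sqrt(448699)/3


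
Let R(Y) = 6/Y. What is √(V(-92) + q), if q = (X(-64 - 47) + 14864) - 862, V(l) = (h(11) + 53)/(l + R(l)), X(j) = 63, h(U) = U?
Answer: √2084681585/385 ≈ 118.59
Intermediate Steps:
V(l) = 64/(l + 6/l) (V(l) = (11 + 53)/(l + 6/l) = 64/(l + 6/l))
q = 14065 (q = (63 + 14864) - 862 = 14927 - 862 = 14065)
√(V(-92) + q) = √(64*(-92)/(6 + (-92)²) + 14065) = √(64*(-92)/(6 + 8464) + 14065) = √(64*(-92)/8470 + 14065) = √(64*(-92)*(1/8470) + 14065) = √(-2944/4235 + 14065) = √(59562331/4235) = √2084681585/385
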